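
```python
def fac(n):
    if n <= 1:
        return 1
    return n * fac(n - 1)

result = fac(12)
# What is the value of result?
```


fac(12)
= 12 * fac(11)
= 12 * 11 * fac(10)
= 12 * 11 * 10 * fac(9)
= 12 * 11 * 10 * 9 * fac(8)
= 12 * 11 * 10 * 9 * 8 * fac(7)
= 12 * 11 * 10 * 9 * 8 * 7 * fac(6)
= 12 * 11 * 10 * 9 * 8 * 7 * 6 * fac(5)
= 12 * 11 * 10 * 9 * 8 * 7 * 6 * 5 * fac(4)
= 12 * 11 * 10 * 9 * 8 * 7 * 6 * 5 * 4 * fac(3)
= 12 * 11 * 10 * 9 * 8 * 7 * 6 * 5 * 4 * 3 * fac(2)
= 12 * 11 * 10 * 9 * 8 * 7 * 6 * 5 * 4 * 3 * 2 * fac(1)
= 12 * 11 * 10 * 9 * 8 * 7 * 6 * 5 * 4 * 3 * 2 * 1
= 479001600


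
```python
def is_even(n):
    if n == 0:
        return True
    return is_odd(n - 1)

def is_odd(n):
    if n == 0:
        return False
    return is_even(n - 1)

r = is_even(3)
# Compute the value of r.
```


is_even(3)
= is_odd(2)
= is_even(1)
= is_odd(0)
n == 0: return False
= False


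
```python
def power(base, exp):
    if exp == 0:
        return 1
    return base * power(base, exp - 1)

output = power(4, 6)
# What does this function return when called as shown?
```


power(4, 6)
= 4 * power(4, 5)
= 4 * 4 * power(4, 4)
= 4 * 4 * 4 * power(4, 3)
= 4 * 4 * 4 * 4 * power(4, 2)
= 4 * 4 * 4 * 4 * 4 * power(4, 1)
= 4 * 4 * 4 * 4 * 4 * 4 * power(4, 0)
= 4 * 4 * 4 * 4 * 4 * 4 * 1
= 4096


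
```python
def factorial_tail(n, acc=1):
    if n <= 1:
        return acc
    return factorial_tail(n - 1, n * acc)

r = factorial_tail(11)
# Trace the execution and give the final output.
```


factorial_tail(11, 1)
= factorial_tail(10, 11 * 1) = factorial_tail(10, 11)
= factorial_tail(9, 10 * 11) = factorial_tail(9, 110)
= factorial_tail(8, 9 * 110) = factorial_tail(8, 990)
= factorial_tail(7, 8 * 990) = factorial_tail(7, 7920)
= factorial_tail(6, 7 * 7920) = factorial_tail(6, 55440)
= factorial_tail(5, 6 * 55440) = factorial_tail(5, 332640)
= factorial_tail(4, 5 * 332640) = factorial_tail(4, 1663200)
= factorial_tail(3, 4 * 1663200) = factorial_tail(3, 6652800)
= factorial_tail(2, 3 * 6652800) = factorial_tail(2, 19958400)
= factorial_tail(1, 2 * 19958400) = factorial_tail(1, 39916800)
n <= 1, return acc = 39916800


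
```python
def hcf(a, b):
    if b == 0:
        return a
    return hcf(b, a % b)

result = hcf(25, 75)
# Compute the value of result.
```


hcf(25, 75)
= hcf(75, 25 % 75) = hcf(75, 25)
= hcf(25, 75 % 25) = hcf(25, 0)
b == 0, return a = 25


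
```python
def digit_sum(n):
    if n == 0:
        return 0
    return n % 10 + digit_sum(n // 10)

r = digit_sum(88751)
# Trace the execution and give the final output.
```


digit_sum(88751)
= 1 + digit_sum(8875)
= 1 + 5 + digit_sum(887)
= 1 + 5 + 7 + digit_sum(88)
= 1 + 5 + 7 + 8 + digit_sum(8)
= 1 + 5 + 7 + 8 + 8 + digit_sum(0)
= 1 + 5 + 7 + 8 + 8 + 0
= 29


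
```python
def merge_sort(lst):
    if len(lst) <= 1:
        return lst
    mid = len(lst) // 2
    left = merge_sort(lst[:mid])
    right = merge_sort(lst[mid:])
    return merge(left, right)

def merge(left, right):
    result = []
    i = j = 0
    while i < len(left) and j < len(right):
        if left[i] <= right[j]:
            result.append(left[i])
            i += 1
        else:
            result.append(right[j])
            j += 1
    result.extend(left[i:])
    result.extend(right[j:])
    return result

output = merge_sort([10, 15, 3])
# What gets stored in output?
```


merge_sort([10, 15, 3])
Split into [10] and [15, 3]
Left sorted: [10]
Right sorted: [3, 15]
Merge [10] and [3, 15]
= [3, 10, 15]


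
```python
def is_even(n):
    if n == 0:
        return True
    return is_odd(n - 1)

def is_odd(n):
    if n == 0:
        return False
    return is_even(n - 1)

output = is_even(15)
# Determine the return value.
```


is_even(15)
= is_odd(14)
= is_even(13)
= is_odd(12)
= is_even(11)
= is_odd(10)
= is_even(9)
= is_odd(8)
= is_even(7)
= is_odd(6)
= is_even(5)
= is_odd(4)
= is_even(3)
= is_odd(2)
= is_even(1)
= is_odd(0)
n == 0: return False
= False


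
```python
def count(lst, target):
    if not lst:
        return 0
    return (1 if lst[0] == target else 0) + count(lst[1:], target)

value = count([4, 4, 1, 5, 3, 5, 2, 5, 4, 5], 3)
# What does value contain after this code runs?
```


count([4, 4, 1, 5, 3, 5, 2, 5, 4, 5], 3)
lst[0]=4 != 3: 0 + count([4, 1, 5, 3, 5, 2, 5, 4, 5], 3)
lst[0]=4 != 3: 0 + count([1, 5, 3, 5, 2, 5, 4, 5], 3)
lst[0]=1 != 3: 0 + count([5, 3, 5, 2, 5, 4, 5], 3)
lst[0]=5 != 3: 0 + count([3, 5, 2, 5, 4, 5], 3)
lst[0]=3 == 3: 1 + count([5, 2, 5, 4, 5], 3)
lst[0]=5 != 3: 0 + count([2, 5, 4, 5], 3)
lst[0]=2 != 3: 0 + count([5, 4, 5], 3)
lst[0]=5 != 3: 0 + count([4, 5], 3)
lst[0]=4 != 3: 0 + count([5], 3)
lst[0]=5 != 3: 0 + count([], 3)
= 1


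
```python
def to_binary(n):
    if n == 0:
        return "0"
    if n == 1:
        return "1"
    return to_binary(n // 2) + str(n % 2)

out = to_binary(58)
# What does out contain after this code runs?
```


to_binary(58)
= to_binary(29) + "0"
= to_binary(14) + "1" + "0"
= to_binary(7) + "0" + "1" + "0"
= to_binary(3) + "1" + "0" + "1" + "0"
= to_binary(1) + "1" + "1" + "0" + "1" + "0"
= "1" + "1" + "1" + "0" + "1" + "0"
= "111010"


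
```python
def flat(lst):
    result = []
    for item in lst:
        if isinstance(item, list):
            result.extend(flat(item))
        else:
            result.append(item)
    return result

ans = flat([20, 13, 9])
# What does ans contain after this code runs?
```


flat([20, 13, 9])
Processing each element:
  20 is not a list -> append 20
  13 is not a list -> append 13
  9 is not a list -> append 9
= [20, 13, 9]


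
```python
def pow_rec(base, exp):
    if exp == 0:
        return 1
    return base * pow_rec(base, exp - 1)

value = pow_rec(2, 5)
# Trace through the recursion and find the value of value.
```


pow_rec(2, 5)
= 2 * pow_rec(2, 4)
= 2 * 2 * pow_rec(2, 3)
= 2 * 2 * 2 * pow_rec(2, 2)
= 2 * 2 * 2 * 2 * pow_rec(2, 1)
= 2 * 2 * 2 * 2 * 2 * pow_rec(2, 0)
= 2 * 2 * 2 * 2 * 2 * 1
= 32


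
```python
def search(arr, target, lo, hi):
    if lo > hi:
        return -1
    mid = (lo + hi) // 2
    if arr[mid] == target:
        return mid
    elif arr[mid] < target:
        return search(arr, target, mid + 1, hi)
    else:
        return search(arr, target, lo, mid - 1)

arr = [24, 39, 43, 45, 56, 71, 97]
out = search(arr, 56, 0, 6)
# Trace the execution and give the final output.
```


search(arr, 56, 0, 6)
lo=0, hi=6, mid=3, arr[mid]=45
45 < 56, search right half
lo=4, hi=6, mid=5, arr[mid]=71
71 > 56, search left half
lo=4, hi=4, mid=4, arr[mid]=56
arr[4] == 56, found at index 4
= 4


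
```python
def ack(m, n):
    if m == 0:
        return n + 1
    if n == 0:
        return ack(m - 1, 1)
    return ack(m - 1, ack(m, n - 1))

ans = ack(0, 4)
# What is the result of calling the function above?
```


ack(0, 4)
m == 0: return 4 + 1 = 5
= 5


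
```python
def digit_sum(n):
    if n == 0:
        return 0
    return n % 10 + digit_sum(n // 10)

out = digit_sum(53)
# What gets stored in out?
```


digit_sum(53)
= 3 + digit_sum(5)
= 3 + 5 + digit_sum(0)
= 3 + 5 + 0
= 8


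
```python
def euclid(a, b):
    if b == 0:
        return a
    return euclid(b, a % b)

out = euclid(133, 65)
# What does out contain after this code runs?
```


euclid(133, 65)
= euclid(65, 133 % 65) = euclid(65, 3)
= euclid(3, 65 % 3) = euclid(3, 2)
= euclid(2, 3 % 2) = euclid(2, 1)
= euclid(1, 2 % 1) = euclid(1, 0)
b == 0, return a = 1


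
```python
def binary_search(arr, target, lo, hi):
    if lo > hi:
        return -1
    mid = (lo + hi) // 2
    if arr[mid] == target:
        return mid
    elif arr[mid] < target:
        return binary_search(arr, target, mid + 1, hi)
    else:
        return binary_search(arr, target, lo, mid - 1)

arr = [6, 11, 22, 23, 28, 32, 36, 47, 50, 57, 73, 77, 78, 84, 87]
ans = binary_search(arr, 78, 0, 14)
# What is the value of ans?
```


binary_search(arr, 78, 0, 14)
lo=0, hi=14, mid=7, arr[mid]=47
47 < 78, search right half
lo=8, hi=14, mid=11, arr[mid]=77
77 < 78, search right half
lo=12, hi=14, mid=13, arr[mid]=84
84 > 78, search left half
lo=12, hi=12, mid=12, arr[mid]=78
arr[12] == 78, found at index 12
= 12


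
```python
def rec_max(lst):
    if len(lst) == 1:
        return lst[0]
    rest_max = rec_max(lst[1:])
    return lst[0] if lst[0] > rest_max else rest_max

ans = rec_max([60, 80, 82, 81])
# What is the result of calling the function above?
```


rec_max([60, 80, 82, 81])
= compare 60 with rec_max([80, 82, 81])
= compare 80 with rec_max([82, 81])
= compare 82 with rec_max([81])
Base: rec_max([81]) = 81
compare 82 with 81: max = 82
compare 80 with 82: max = 82
compare 60 with 82: max = 82
= 82


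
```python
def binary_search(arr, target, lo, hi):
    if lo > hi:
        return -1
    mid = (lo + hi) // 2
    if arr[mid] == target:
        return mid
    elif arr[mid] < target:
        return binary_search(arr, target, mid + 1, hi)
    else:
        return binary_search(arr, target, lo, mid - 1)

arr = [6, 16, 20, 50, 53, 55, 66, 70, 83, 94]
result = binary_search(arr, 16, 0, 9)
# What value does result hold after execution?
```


binary_search(arr, 16, 0, 9)
lo=0, hi=9, mid=4, arr[mid]=53
53 > 16, search left half
lo=0, hi=3, mid=1, arr[mid]=16
arr[1] == 16, found at index 1
= 1


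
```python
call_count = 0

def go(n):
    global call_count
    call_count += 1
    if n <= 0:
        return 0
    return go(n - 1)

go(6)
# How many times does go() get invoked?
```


go(6) calls go(5) calls ... calls go(0)
Total calls: 6 + 1 (for base case) = 7


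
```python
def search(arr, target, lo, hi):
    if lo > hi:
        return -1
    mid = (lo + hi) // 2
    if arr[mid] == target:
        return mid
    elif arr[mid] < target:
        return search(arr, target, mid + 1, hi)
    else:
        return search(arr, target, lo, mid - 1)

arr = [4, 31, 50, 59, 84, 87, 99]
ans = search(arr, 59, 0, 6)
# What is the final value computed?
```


search(arr, 59, 0, 6)
lo=0, hi=6, mid=3, arr[mid]=59
arr[3] == 59, found at index 3
= 3


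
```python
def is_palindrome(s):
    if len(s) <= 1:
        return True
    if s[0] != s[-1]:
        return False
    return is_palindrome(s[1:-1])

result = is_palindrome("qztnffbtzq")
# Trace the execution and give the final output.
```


is_palindrome("qztnffbtzq")
"qztnffbtzq": s[0]='q' == s[-1]='q' -> is_palindrome("ztnffbtz")
"ztnffbtz": s[0]='z' == s[-1]='z' -> is_palindrome("tnffbt")
"tnffbt": s[0]='t' == s[-1]='t' -> is_palindrome("nffb")
"nffb": s[0]='n' != s[-1]='b' -> False
= False


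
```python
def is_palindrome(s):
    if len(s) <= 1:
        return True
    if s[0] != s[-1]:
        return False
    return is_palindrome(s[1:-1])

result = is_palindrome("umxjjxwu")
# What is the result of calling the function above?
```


is_palindrome("umxjjxwu")
"umxjjxwu": s[0]='u' == s[-1]='u' -> is_palindrome("mxjjxw")
"mxjjxw": s[0]='m' != s[-1]='w' -> False
= False


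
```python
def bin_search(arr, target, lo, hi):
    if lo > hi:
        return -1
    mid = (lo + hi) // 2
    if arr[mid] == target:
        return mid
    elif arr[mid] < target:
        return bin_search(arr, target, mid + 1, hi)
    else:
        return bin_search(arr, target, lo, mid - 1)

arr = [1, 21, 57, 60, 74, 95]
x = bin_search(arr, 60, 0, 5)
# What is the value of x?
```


bin_search(arr, 60, 0, 5)
lo=0, hi=5, mid=2, arr[mid]=57
57 < 60, search right half
lo=3, hi=5, mid=4, arr[mid]=74
74 > 60, search left half
lo=3, hi=3, mid=3, arr[mid]=60
arr[3] == 60, found at index 3
= 3


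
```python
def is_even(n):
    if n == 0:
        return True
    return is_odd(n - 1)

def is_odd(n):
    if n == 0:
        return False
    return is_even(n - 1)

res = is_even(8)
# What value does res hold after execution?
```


is_even(8)
= is_odd(7)
= is_even(6)
= is_odd(5)
= is_even(4)
= is_odd(3)
= is_even(2)
= is_odd(1)
= is_even(0)
n == 0: return True
= True


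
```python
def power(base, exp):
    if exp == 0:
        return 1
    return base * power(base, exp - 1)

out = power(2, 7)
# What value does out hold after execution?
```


power(2, 7)
= 2 * power(2, 6)
= 2 * 2 * power(2, 5)
= 2 * 2 * 2 * power(2, 4)
= 2 * 2 * 2 * 2 * power(2, 3)
= 2 * 2 * 2 * 2 * 2 * power(2, 2)
= 2 * 2 * 2 * 2 * 2 * 2 * power(2, 1)
= 2 * 2 * 2 * 2 * 2 * 2 * 2 * power(2, 0)
= 2 * 2 * 2 * 2 * 2 * 2 * 2 * 1
= 128


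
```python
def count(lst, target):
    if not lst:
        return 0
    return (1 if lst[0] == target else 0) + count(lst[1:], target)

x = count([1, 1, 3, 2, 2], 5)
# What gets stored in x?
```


count([1, 1, 3, 2, 2], 5)
lst[0]=1 != 5: 0 + count([1, 3, 2, 2], 5)
lst[0]=1 != 5: 0 + count([3, 2, 2], 5)
lst[0]=3 != 5: 0 + count([2, 2], 5)
lst[0]=2 != 5: 0 + count([2], 5)
lst[0]=2 != 5: 0 + count([], 5)
= 0


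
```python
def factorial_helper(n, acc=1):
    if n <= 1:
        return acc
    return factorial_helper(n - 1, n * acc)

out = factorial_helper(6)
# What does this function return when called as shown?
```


factorial_helper(6, 1)
= factorial_helper(5, 6 * 1) = factorial_helper(5, 6)
= factorial_helper(4, 5 * 6) = factorial_helper(4, 30)
= factorial_helper(3, 4 * 30) = factorial_helper(3, 120)
= factorial_helper(2, 3 * 120) = factorial_helper(2, 360)
= factorial_helper(1, 2 * 360) = factorial_helper(1, 720)
n <= 1, return acc = 720


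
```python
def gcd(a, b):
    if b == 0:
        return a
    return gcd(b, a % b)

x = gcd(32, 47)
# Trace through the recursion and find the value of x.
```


gcd(32, 47)
= gcd(47, 32 % 47) = gcd(47, 32)
= gcd(32, 47 % 32) = gcd(32, 15)
= gcd(15, 32 % 15) = gcd(15, 2)
= gcd(2, 15 % 2) = gcd(2, 1)
= gcd(1, 2 % 1) = gcd(1, 0)
b == 0, return a = 1


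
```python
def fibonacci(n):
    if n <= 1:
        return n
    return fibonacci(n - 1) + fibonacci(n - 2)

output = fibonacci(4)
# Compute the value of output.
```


fibonacci(4)
= fibonacci(3) + fibonacci(2)
= (fibonacci(2) + fibonacci(1)) + fibonacci(2)
Computing bottom-up: fibonacci(0)=0, fibonacci(1)=1, fibonacci(2)=1, fibonacci(3)=2, fibonacci(4)=3
= 3


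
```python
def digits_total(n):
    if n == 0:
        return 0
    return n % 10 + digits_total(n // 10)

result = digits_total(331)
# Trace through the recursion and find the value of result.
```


digits_total(331)
= 1 + digits_total(33)
= 1 + 3 + digits_total(3)
= 1 + 3 + 3 + digits_total(0)
= 1 + 3 + 3 + 0
= 7


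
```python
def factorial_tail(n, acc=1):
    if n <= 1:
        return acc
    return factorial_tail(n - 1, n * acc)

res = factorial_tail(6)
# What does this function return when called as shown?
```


factorial_tail(6, 1)
= factorial_tail(5, 6 * 1) = factorial_tail(5, 6)
= factorial_tail(4, 5 * 6) = factorial_tail(4, 30)
= factorial_tail(3, 4 * 30) = factorial_tail(3, 120)
= factorial_tail(2, 3 * 120) = factorial_tail(2, 360)
= factorial_tail(1, 2 * 360) = factorial_tail(1, 720)
n <= 1, return acc = 720


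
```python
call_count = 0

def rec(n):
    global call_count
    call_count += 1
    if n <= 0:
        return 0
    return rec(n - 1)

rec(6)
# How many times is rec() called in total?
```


rec(6) calls rec(5) calls ... calls rec(0)
Total calls: 6 + 1 (for base case) = 7


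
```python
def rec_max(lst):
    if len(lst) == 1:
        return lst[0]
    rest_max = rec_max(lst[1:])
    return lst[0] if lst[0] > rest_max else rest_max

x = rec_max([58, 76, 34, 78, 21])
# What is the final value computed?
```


rec_max([58, 76, 34, 78, 21])
= compare 58 with rec_max([76, 34, 78, 21])
= compare 76 with rec_max([34, 78, 21])
= compare 34 with rec_max([78, 21])
= compare 78 with rec_max([21])
Base: rec_max([21]) = 21
compare 78 with 21: max = 78
compare 34 with 78: max = 78
compare 76 with 78: max = 78
compare 58 with 78: max = 78
= 78


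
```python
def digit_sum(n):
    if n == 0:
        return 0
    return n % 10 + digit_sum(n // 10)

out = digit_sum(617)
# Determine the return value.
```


digit_sum(617)
= 7 + digit_sum(61)
= 7 + 1 + digit_sum(6)
= 7 + 1 + 6 + digit_sum(0)
= 7 + 1 + 6 + 0
= 14


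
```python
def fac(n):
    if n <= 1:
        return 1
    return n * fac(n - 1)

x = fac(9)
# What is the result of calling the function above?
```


fac(9)
= 9 * fac(8)
= 9 * 8 * fac(7)
= 9 * 8 * 7 * fac(6)
= 9 * 8 * 7 * 6 * fac(5)
= 9 * 8 * 7 * 6 * 5 * fac(4)
= 9 * 8 * 7 * 6 * 5 * 4 * fac(3)
= 9 * 8 * 7 * 6 * 5 * 4 * 3 * fac(2)
= 9 * 8 * 7 * 6 * 5 * 4 * 3 * 2 * fac(1)
= 9 * 8 * 7 * 6 * 5 * 4 * 3 * 2 * 1
= 362880


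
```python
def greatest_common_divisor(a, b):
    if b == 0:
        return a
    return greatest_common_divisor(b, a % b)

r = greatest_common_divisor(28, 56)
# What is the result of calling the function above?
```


greatest_common_divisor(28, 56)
= greatest_common_divisor(56, 28 % 56) = greatest_common_divisor(56, 28)
= greatest_common_divisor(28, 56 % 28) = greatest_common_divisor(28, 0)
b == 0, return a = 28


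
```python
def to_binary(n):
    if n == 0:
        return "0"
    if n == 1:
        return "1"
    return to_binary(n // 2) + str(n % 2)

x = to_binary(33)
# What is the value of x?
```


to_binary(33)
= to_binary(16) + "1"
= to_binary(8) + "0" + "1"
= to_binary(4) + "0" + "0" + "1"
= to_binary(2) + "0" + "0" + "0" + "1"
= to_binary(1) + "0" + "0" + "0" + "0" + "1"
= "1" + "0" + "0" + "0" + "0" + "1"
= "100001"


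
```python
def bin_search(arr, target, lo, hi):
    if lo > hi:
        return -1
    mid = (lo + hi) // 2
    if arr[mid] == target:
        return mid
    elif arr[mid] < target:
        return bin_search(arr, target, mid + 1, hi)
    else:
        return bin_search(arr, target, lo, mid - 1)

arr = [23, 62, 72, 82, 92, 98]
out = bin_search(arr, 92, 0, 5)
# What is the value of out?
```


bin_search(arr, 92, 0, 5)
lo=0, hi=5, mid=2, arr[mid]=72
72 < 92, search right half
lo=3, hi=5, mid=4, arr[mid]=92
arr[4] == 92, found at index 4
= 4


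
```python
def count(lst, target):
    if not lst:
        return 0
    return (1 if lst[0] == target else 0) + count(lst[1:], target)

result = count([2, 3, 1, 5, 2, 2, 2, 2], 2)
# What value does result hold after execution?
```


count([2, 3, 1, 5, 2, 2, 2, 2], 2)
lst[0]=2 == 2: 1 + count([3, 1, 5, 2, 2, 2, 2], 2)
lst[0]=3 != 2: 0 + count([1, 5, 2, 2, 2, 2], 2)
lst[0]=1 != 2: 0 + count([5, 2, 2, 2, 2], 2)
lst[0]=5 != 2: 0 + count([2, 2, 2, 2], 2)
lst[0]=2 == 2: 1 + count([2, 2, 2], 2)
lst[0]=2 == 2: 1 + count([2, 2], 2)
lst[0]=2 == 2: 1 + count([2], 2)
lst[0]=2 == 2: 1 + count([], 2)
= 5


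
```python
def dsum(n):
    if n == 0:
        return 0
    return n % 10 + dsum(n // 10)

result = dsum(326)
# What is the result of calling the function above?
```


dsum(326)
= 6 + dsum(32)
= 6 + 2 + dsum(3)
= 6 + 2 + 3 + dsum(0)
= 6 + 2 + 3 + 0
= 11


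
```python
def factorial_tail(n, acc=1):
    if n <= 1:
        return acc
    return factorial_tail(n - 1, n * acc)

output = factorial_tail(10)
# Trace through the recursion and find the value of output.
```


factorial_tail(10, 1)
= factorial_tail(9, 10 * 1) = factorial_tail(9, 10)
= factorial_tail(8, 9 * 10) = factorial_tail(8, 90)
= factorial_tail(7, 8 * 90) = factorial_tail(7, 720)
= factorial_tail(6, 7 * 720) = factorial_tail(6, 5040)
= factorial_tail(5, 6 * 5040) = factorial_tail(5, 30240)
= factorial_tail(4, 5 * 30240) = factorial_tail(4, 151200)
= factorial_tail(3, 4 * 151200) = factorial_tail(3, 604800)
= factorial_tail(2, 3 * 604800) = factorial_tail(2, 1814400)
= factorial_tail(1, 2 * 1814400) = factorial_tail(1, 3628800)
n <= 1, return acc = 3628800


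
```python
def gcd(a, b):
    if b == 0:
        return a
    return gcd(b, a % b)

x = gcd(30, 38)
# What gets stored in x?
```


gcd(30, 38)
= gcd(38, 30 % 38) = gcd(38, 30)
= gcd(30, 38 % 30) = gcd(30, 8)
= gcd(8, 30 % 8) = gcd(8, 6)
= gcd(6, 8 % 6) = gcd(6, 2)
= gcd(2, 6 % 2) = gcd(2, 0)
b == 0, return a = 2


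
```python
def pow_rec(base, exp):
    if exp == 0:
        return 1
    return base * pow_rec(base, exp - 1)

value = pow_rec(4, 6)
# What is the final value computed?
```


pow_rec(4, 6)
= 4 * pow_rec(4, 5)
= 4 * 4 * pow_rec(4, 4)
= 4 * 4 * 4 * pow_rec(4, 3)
= 4 * 4 * 4 * 4 * pow_rec(4, 2)
= 4 * 4 * 4 * 4 * 4 * pow_rec(4, 1)
= 4 * 4 * 4 * 4 * 4 * 4 * pow_rec(4, 0)
= 4 * 4 * 4 * 4 * 4 * 4 * 1
= 4096


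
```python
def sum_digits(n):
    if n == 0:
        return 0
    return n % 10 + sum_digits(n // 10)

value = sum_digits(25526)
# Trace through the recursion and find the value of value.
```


sum_digits(25526)
= 6 + sum_digits(2552)
= 6 + 2 + sum_digits(255)
= 6 + 2 + 5 + sum_digits(25)
= 6 + 2 + 5 + 5 + sum_digits(2)
= 6 + 2 + 5 + 5 + 2 + sum_digits(0)
= 6 + 2 + 5 + 5 + 2 + 0
= 20


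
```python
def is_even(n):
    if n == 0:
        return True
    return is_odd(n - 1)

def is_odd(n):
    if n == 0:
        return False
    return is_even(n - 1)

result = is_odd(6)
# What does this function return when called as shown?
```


is_odd(6)
= is_even(5)
= is_odd(4)
= is_even(3)
= is_odd(2)
= is_even(1)
= is_odd(0)
n == 0: return False
= False


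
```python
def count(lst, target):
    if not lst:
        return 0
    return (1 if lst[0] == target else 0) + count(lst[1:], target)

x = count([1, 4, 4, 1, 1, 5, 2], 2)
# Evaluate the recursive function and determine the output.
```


count([1, 4, 4, 1, 1, 5, 2], 2)
lst[0]=1 != 2: 0 + count([4, 4, 1, 1, 5, 2], 2)
lst[0]=4 != 2: 0 + count([4, 1, 1, 5, 2], 2)
lst[0]=4 != 2: 0 + count([1, 1, 5, 2], 2)
lst[0]=1 != 2: 0 + count([1, 5, 2], 2)
lst[0]=1 != 2: 0 + count([5, 2], 2)
lst[0]=5 != 2: 0 + count([2], 2)
lst[0]=2 == 2: 1 + count([], 2)
= 1


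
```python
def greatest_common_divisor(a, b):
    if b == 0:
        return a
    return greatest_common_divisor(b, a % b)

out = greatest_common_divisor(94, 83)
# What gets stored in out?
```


greatest_common_divisor(94, 83)
= greatest_common_divisor(83, 94 % 83) = greatest_common_divisor(83, 11)
= greatest_common_divisor(11, 83 % 11) = greatest_common_divisor(11, 6)
= greatest_common_divisor(6, 11 % 6) = greatest_common_divisor(6, 5)
= greatest_common_divisor(5, 6 % 5) = greatest_common_divisor(5, 1)
= greatest_common_divisor(1, 5 % 1) = greatest_common_divisor(1, 0)
b == 0, return a = 1


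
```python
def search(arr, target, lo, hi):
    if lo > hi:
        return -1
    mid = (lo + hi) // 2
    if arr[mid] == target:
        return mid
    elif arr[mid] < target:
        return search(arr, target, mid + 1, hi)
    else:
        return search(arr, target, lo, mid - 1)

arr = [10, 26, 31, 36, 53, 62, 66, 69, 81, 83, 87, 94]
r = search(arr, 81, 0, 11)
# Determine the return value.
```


search(arr, 81, 0, 11)
lo=0, hi=11, mid=5, arr[mid]=62
62 < 81, search right half
lo=6, hi=11, mid=8, arr[mid]=81
arr[8] == 81, found at index 8
= 8


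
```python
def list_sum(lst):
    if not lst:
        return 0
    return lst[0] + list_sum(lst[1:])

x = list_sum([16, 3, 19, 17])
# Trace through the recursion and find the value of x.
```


list_sum([16, 3, 19, 17])
= 16 + list_sum([3, 19, 17])
= 16 + 3 + list_sum([19, 17])
= 16 + 3 + 19 + list_sum([17])
= 16 + 3 + 19 + 17 + list_sum([])
= 16 + 3 + 19 + 17 + 0
= 55


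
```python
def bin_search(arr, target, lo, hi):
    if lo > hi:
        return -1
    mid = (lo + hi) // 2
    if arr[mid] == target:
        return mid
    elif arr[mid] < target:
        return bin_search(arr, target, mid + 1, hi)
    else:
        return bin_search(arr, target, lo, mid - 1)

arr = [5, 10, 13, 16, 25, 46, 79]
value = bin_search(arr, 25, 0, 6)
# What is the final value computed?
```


bin_search(arr, 25, 0, 6)
lo=0, hi=6, mid=3, arr[mid]=16
16 < 25, search right half
lo=4, hi=6, mid=5, arr[mid]=46
46 > 25, search left half
lo=4, hi=4, mid=4, arr[mid]=25
arr[4] == 25, found at index 4
= 4


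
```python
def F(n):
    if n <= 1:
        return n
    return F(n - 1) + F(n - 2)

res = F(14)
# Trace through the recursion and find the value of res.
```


F(14)
= F(13) + F(12)
= (F(12) + F(11)) + F(12)
Computing bottom-up: F(0)=0, F(1)=1, F(2)=1, F(3)=2, F(4)=3, F(5)=5, F(6)=8, F(7)=13, F(8)=21, F(9)=34, F(10)=55, F(11)=89, F(12)=144, F(13)=233, F(14)=377
= 377


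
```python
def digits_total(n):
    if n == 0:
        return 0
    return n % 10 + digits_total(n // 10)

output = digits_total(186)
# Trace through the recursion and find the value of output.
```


digits_total(186)
= 6 + digits_total(18)
= 6 + 8 + digits_total(1)
= 6 + 8 + 1 + digits_total(0)
= 6 + 8 + 1 + 0
= 15


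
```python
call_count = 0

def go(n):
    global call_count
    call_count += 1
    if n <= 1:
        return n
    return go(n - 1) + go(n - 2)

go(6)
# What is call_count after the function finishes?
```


go(6) calls go(5) and go(4); each non-base call branches into two more.
Let C(k) = total number of calls made by go(k), including the call to go(k) itself.
Base cases: C(0) = 1, C(1) = 1
Recurrence: C(k) = 1 + C(k-1) + C(k-2)
  C(2) = 1 + C(1) + C(0) = 1 + 1 + 1 = 3
  C(3) = 1 + C(2) + C(1) = 1 + 3 + 1 = 5
  C(4) = 1 + C(3) + C(2) = 1 + 5 + 3 = 9
  C(5) = 1 + C(4) + C(3) = 1 + 9 + 5 = 15
  C(6) = 1 + C(5) + C(4) = 1 + 15 + 9 = 25
Total calls = C(6) = 25


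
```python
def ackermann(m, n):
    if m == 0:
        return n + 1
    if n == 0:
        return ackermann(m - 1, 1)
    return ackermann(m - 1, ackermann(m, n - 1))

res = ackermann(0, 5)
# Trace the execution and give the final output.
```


ackermann(0, 5)
m == 0: return 5 + 1 = 6
= 6


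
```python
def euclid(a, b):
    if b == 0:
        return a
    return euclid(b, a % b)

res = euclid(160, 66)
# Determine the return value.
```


euclid(160, 66)
= euclid(66, 160 % 66) = euclid(66, 28)
= euclid(28, 66 % 28) = euclid(28, 10)
= euclid(10, 28 % 10) = euclid(10, 8)
= euclid(8, 10 % 8) = euclid(8, 2)
= euclid(2, 8 % 2) = euclid(2, 0)
b == 0, return a = 2


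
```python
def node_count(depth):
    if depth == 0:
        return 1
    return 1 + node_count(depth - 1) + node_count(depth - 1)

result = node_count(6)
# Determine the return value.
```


node_count(6)
= 1 + node_count(5) + node_count(5)
= 1 + 2 * node_count(5)
node_count(k) = 2^(k+1) - 1
node_count(0) = 1
node_count(1) = 3
node_count(2) = 7
node_count(3) = 15
node_count(4) = 31
node_count(6) = 2^7 - 1 = 127


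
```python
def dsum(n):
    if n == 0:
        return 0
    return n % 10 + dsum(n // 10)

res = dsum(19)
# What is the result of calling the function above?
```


dsum(19)
= 9 + dsum(1)
= 9 + 1 + dsum(0)
= 9 + 1 + 0
= 10


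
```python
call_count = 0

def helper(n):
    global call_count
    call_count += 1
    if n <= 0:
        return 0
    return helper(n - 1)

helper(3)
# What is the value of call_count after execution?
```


helper(3) calls helper(2) calls ... calls helper(0)
Total calls: 3 + 1 (for base case) = 4


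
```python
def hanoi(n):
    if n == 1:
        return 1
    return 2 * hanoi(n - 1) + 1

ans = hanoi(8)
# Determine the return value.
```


hanoi(8)
= 2 * hanoi(7) + 1
= 2 * (2 * hanoi(6) + 1) + 1
= 2 * (2 * (2 * hanoi(5) + 1) + 1) + 1
= 2 * (2 * (2 * (2 * hanoi(4) + 1) + 1) + 1) + 1
= 2 * (2 * (2 * (2 * (2 * hanoi(3) + 1) + 1) + 1) + 1) + 1
= 2 * (2 * (2 * (2 * (2 * (2 * hanoi(2) + 1) + 1) + 1) + 1) + 1) + 1
= 2 * (2 * (2 * (2 * (2 * (2 * (2 * hanoi(1) + 1) + 1) + 1) + 1) + 1) + 1) + 1
Now compute bottom-up:
hanoi(1) = 1
hanoi(2) = 2 * 1 + 1 = 3
hanoi(3) = 2 * 3 + 1 = 7
hanoi(4) = 2 * 7 + 1 = 15
hanoi(5) = 2 * 15 + 1 = 31
hanoi(6) = 2 * 31 + 1 = 63
hanoi(7) = 2 * 63 + 1 = 127
hanoi(8) = 2 * 127 + 1 = 255
= 255


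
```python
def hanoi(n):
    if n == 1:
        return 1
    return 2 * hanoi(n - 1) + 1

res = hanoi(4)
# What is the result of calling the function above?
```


hanoi(4)
= 2 * hanoi(3) + 1
= 2 * (2 * hanoi(2) + 1) + 1
= 2 * (2 * (2 * hanoi(1) + 1) + 1) + 1
Now compute bottom-up:
hanoi(1) = 1
hanoi(2) = 2 * 1 + 1 = 3
hanoi(3) = 2 * 3 + 1 = 7
hanoi(4) = 2 * 7 + 1 = 15
= 15


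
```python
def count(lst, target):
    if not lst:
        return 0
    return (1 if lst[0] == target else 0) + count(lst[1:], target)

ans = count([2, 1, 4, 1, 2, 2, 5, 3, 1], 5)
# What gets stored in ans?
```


count([2, 1, 4, 1, 2, 2, 5, 3, 1], 5)
lst[0]=2 != 5: 0 + count([1, 4, 1, 2, 2, 5, 3, 1], 5)
lst[0]=1 != 5: 0 + count([4, 1, 2, 2, 5, 3, 1], 5)
lst[0]=4 != 5: 0 + count([1, 2, 2, 5, 3, 1], 5)
lst[0]=1 != 5: 0 + count([2, 2, 5, 3, 1], 5)
lst[0]=2 != 5: 0 + count([2, 5, 3, 1], 5)
lst[0]=2 != 5: 0 + count([5, 3, 1], 5)
lst[0]=5 == 5: 1 + count([3, 1], 5)
lst[0]=3 != 5: 0 + count([1], 5)
lst[0]=1 != 5: 0 + count([], 5)
= 1


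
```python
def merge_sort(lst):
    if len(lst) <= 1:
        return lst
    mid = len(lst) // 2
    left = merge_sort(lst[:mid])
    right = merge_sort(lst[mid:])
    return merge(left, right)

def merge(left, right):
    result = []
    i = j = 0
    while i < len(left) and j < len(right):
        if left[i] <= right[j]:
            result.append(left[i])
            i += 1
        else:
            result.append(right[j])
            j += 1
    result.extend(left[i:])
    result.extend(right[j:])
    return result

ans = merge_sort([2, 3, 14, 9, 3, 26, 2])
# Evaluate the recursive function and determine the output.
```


merge_sort([2, 3, 14, 9, 3, 26, 2])
Split into [2, 3, 14] and [9, 3, 26, 2]
Left sorted: [2, 3, 14]
Right sorted: [2, 3, 9, 26]
Merge [2, 3, 14] and [2, 3, 9, 26]
= [2, 2, 3, 3, 9, 14, 26]


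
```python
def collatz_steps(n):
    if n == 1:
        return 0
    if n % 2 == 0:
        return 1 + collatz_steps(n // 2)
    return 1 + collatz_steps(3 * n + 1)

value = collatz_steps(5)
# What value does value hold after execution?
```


collatz_steps(5)
5 is odd -> 3*5+1 = 16 -> collatz_steps(16)
16 is even -> collatz_steps(8)
8 is even -> collatz_steps(4)
4 is even -> collatz_steps(2)
2 is even -> collatz_steps(1)
Reached 1 after 5 steps
= 5


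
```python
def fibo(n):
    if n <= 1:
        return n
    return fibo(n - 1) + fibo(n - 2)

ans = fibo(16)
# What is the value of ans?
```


fibo(16)
= fibo(15) + fibo(14)
= (fibo(14) + fibo(13)) + fibo(14)
Computing bottom-up: fibo(0)=0, fibo(1)=1, fibo(2)=1, fibo(3)=2, fibo(4)=3, fibo(5)=5, fibo(6)=8, fibo(7)=13, fibo(8)=21, fibo(9)=34, fibo(10)=55, fibo(11)=89, fibo(12)=144, fibo(13)=233, fibo(14)=377, fibo(15)=610, fibo(16)=987
= 987


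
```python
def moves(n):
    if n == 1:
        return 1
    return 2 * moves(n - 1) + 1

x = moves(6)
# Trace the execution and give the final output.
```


moves(6)
= 2 * moves(5) + 1
= 2 * (2 * moves(4) + 1) + 1
= 2 * (2 * (2 * moves(3) + 1) + 1) + 1
= 2 * (2 * (2 * (2 * moves(2) + 1) + 1) + 1) + 1
= 2 * (2 * (2 * (2 * (2 * moves(1) + 1) + 1) + 1) + 1) + 1
Now compute bottom-up:
moves(1) = 1
moves(2) = 2 * 1 + 1 = 3
moves(3) = 2 * 3 + 1 = 7
moves(4) = 2 * 7 + 1 = 15
moves(5) = 2 * 15 + 1 = 31
moves(6) = 2 * 31 + 1 = 63
= 63


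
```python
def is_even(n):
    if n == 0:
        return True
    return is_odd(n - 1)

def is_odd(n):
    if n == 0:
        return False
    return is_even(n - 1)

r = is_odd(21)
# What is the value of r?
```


is_odd(21)
= is_even(20)
= is_odd(19)
= is_even(18)
= is_odd(17)
= is_even(16)
= is_odd(15)
= is_even(14)
= is_odd(13)
= is_even(12)
= is_odd(11)
= is_even(10)
= is_odd(9)
= is_even(8)
= is_odd(7)
= is_even(6)
= is_odd(5)
= is_even(4)
= is_odd(3)
= is_even(2)
= is_odd(1)
= is_even(0)
n == 0: return True
= True


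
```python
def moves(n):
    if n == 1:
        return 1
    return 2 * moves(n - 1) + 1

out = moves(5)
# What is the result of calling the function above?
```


moves(5)
= 2 * moves(4) + 1
= 2 * (2 * moves(3) + 1) + 1
= 2 * (2 * (2 * moves(2) + 1) + 1) + 1
= 2 * (2 * (2 * (2 * moves(1) + 1) + 1) + 1) + 1
Now compute bottom-up:
moves(1) = 1
moves(2) = 2 * 1 + 1 = 3
moves(3) = 2 * 3 + 1 = 7
moves(4) = 2 * 7 + 1 = 15
moves(5) = 2 * 15 + 1 = 31
= 31


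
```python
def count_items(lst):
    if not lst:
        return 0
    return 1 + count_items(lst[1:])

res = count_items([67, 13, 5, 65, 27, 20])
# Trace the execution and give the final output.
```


count_items([67, 13, 5, 65, 27, 20])
= 1 + count_items([13, 5, 65, 27, 20])
= 1 + 1 + count_items([5, 65, 27, 20])
= 1 + 1 + 1 + count_items([65, 27, 20])
= 1 + 1 + 1 + 1 + count_items([27, 20])
= 1 + 1 + 1 + 1 + 1 + count_items([20])
= 1 + 1 + 1 + 1 + 1 + 1 + count_items([])
= 1 + 1 + 1 + 1 + 1 + 1 + 0
= 6


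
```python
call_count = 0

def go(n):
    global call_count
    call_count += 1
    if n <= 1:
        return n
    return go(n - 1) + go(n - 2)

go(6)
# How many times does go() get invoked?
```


go(6) calls go(5) and go(4); each non-base call branches into two more.
Let C(k) = total number of calls made by go(k), including the call to go(k) itself.
Base cases: C(0) = 1, C(1) = 1
Recurrence: C(k) = 1 + C(k-1) + C(k-2)
  C(2) = 1 + C(1) + C(0) = 1 + 1 + 1 = 3
  C(3) = 1 + C(2) + C(1) = 1 + 3 + 1 = 5
  C(4) = 1 + C(3) + C(2) = 1 + 5 + 3 = 9
  C(5) = 1 + C(4) + C(3) = 1 + 9 + 5 = 15
  C(6) = 1 + C(5) + C(4) = 1 + 15 + 9 = 25
Total calls = C(6) = 25


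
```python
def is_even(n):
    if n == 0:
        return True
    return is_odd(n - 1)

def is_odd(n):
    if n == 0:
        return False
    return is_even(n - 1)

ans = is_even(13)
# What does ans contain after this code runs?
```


is_even(13)
= is_odd(12)
= is_even(11)
= is_odd(10)
= is_even(9)
= is_odd(8)
= is_even(7)
= is_odd(6)
= is_even(5)
= is_odd(4)
= is_even(3)
= is_odd(2)
= is_even(1)
= is_odd(0)
n == 0: return False
= False


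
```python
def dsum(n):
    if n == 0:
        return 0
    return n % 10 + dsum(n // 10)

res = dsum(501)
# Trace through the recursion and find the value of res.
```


dsum(501)
= 1 + dsum(50)
= 1 + 0 + dsum(5)
= 1 + 0 + 5 + dsum(0)
= 1 + 0 + 5 + 0
= 6


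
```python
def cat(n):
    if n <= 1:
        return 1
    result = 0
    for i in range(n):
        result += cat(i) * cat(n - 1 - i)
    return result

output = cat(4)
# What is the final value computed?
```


cat(4)
= sum of cat(i) * cat(4-1-i) for i in 0..3
First compute sub-values bottom-up:
  cat(0) = 1, cat(1) = 1
  cat(2) = 1*1 + 1*1 = 2
  cat(3) = 1*2 + 1*1 + 2*1 = 5
Now cat(4):
  cat(0)*cat(3) = 1*5 = 5
  cat(1)*cat(2) = 1*2 = 2
  cat(2)*cat(1) = 2*1 = 2
  cat(3)*cat(0) = 5*1 = 5
= 5 + 2 + 2 + 5
= 14


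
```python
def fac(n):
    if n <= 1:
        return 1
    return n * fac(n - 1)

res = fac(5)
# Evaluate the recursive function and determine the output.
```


fac(5)
= 5 * fac(4)
= 5 * 4 * fac(3)
= 5 * 4 * 3 * fac(2)
= 5 * 4 * 3 * 2 * fac(1)
= 5 * 4 * 3 * 2 * 1
= 120


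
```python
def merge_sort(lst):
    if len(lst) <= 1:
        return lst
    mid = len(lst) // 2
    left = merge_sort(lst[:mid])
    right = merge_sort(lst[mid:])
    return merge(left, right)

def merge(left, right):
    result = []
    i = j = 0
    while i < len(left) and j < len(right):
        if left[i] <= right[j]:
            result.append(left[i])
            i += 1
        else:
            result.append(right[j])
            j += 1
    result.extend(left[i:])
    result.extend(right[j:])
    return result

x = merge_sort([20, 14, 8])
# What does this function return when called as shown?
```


merge_sort([20, 14, 8])
Split into [20] and [14, 8]
Left sorted: [20]
Right sorted: [8, 14]
Merge [20] and [8, 14]
= [8, 14, 20]


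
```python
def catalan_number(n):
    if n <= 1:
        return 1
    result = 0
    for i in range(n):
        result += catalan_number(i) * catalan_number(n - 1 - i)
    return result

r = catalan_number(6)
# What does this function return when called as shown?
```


catalan_number(6)
= sum of catalan_number(i) * catalan_number(6-1-i) for i in 0..5
First compute sub-values bottom-up:
  catalan_number(0) = 1, catalan_number(1) = 1
  catalan_number(2) = 1*1 + 1*1 = 2
  catalan_number(3) = 1*2 + 1*1 + 2*1 = 5
  catalan_number(4) = 1*5 + 1*2 + 2*1 + 5*1 = 14
  catalan_number(5) = 1*14 + 1*5 + 2*2 + 5*1 + 14*1 = 42
Now catalan_number(6):
  catalan_number(0)*catalan_number(5) = 1*42 = 42
  catalan_number(1)*catalan_number(4) = 1*14 = 14
  catalan_number(2)*catalan_number(3) = 2*5 = 10
  catalan_number(3)*catalan_number(2) = 5*2 = 10
  catalan_number(4)*catalan_number(1) = 14*1 = 14
  catalan_number(5)*catalan_number(0) = 42*1 = 42
= 42 + 14 + 10 + 10 + 14 + 42
= 132


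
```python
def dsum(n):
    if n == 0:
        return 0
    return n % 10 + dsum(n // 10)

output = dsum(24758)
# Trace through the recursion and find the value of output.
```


dsum(24758)
= 8 + dsum(2475)
= 8 + 5 + dsum(247)
= 8 + 5 + 7 + dsum(24)
= 8 + 5 + 7 + 4 + dsum(2)
= 8 + 5 + 7 + 4 + 2 + dsum(0)
= 8 + 5 + 7 + 4 + 2 + 0
= 26


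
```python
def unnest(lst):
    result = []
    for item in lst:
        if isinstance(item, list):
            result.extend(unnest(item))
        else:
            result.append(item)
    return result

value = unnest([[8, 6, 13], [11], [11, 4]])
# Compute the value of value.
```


unnest([[8, 6, 13], [11], [11, 4]])
Processing each element:
  [8, 6, 13] is a list -> unnest recursively -> [8, 6, 13]
  [11] is a list -> unnest recursively -> [11]
  [11, 4] is a list -> unnest recursively -> [11, 4]
= [8, 6, 13, 11, 11, 4]


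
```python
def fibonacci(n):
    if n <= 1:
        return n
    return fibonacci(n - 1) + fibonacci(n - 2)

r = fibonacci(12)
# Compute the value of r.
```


fibonacci(12)
= fibonacci(11) + fibonacci(10)
= (fibonacci(10) + fibonacci(9)) + fibonacci(10)
Computing bottom-up: fibonacci(0)=0, fibonacci(1)=1, fibonacci(2)=1, fibonacci(3)=2, fibonacci(4)=3, fibonacci(5)=5, fibonacci(6)=8, fibonacci(7)=13, fibonacci(8)=21, fibonacci(9)=34, fibonacci(10)=55, fibonacci(11)=89, fibonacci(12)=144
= 144


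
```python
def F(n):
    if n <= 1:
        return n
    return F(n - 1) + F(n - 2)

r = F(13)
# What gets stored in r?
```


F(13)
= F(12) + F(11)
= (F(11) + F(10)) + F(11)
Computing bottom-up: F(0)=0, F(1)=1, F(2)=1, F(3)=2, F(4)=3, F(5)=5, F(6)=8, F(7)=13, F(8)=21, F(9)=34, F(10)=55, F(11)=89, F(12)=144, F(13)=233
= 233


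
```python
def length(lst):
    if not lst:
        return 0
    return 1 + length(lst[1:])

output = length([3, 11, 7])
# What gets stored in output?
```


length([3, 11, 7])
= 1 + length([11, 7])
= 1 + 1 + length([7])
= 1 + 1 + 1 + length([])
= 1 + 1 + 1 + 0
= 3


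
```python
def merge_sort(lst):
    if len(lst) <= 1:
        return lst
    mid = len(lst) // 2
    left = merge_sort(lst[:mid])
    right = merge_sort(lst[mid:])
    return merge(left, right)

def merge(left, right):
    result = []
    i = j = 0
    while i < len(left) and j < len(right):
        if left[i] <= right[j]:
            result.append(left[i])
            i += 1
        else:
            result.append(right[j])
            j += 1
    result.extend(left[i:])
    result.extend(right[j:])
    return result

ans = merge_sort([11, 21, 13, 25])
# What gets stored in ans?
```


merge_sort([11, 21, 13, 25])
Split into [11, 21] and [13, 25]
Left sorted: [11, 21]
Right sorted: [13, 25]
Merge [11, 21] and [13, 25]
= [11, 13, 21, 25]


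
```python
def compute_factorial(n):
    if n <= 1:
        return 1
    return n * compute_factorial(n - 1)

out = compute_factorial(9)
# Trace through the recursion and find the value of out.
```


compute_factorial(9)
= 9 * compute_factorial(8)
= 9 * 8 * compute_factorial(7)
= 9 * 8 * 7 * compute_factorial(6)
= 9 * 8 * 7 * 6 * compute_factorial(5)
= 9 * 8 * 7 * 6 * 5 * compute_factorial(4)
= 9 * 8 * 7 * 6 * 5 * 4 * compute_factorial(3)
= 9 * 8 * 7 * 6 * 5 * 4 * 3 * compute_factorial(2)
= 9 * 8 * 7 * 6 * 5 * 4 * 3 * 2 * compute_factorial(1)
= 9 * 8 * 7 * 6 * 5 * 4 * 3 * 2 * 1
= 362880


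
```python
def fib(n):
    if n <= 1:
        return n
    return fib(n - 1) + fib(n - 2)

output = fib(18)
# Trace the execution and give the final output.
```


fib(18)
= fib(17) + fib(16)
= (fib(16) + fib(15)) + fib(16)
Computing bottom-up: fib(0)=0, fib(1)=1, fib(2)=1, fib(3)=2, fib(4)=3, fib(5)=5, fib(6)=8, fib(7)=13, fib(8)=21, fib(9)=34, fib(10)=55, fib(11)=89, fib(12)=144, fib(13)=233, fib(14)=377, fib(15)=610, fib(16)=987, fib(17)=1597, fib(18)=2584
= 2584


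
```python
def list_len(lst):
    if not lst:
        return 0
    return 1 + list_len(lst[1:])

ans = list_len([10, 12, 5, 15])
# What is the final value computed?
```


list_len([10, 12, 5, 15])
= 1 + list_len([12, 5, 15])
= 1 + 1 + list_len([5, 15])
= 1 + 1 + 1 + list_len([15])
= 1 + 1 + 1 + 1 + list_len([])
= 1 + 1 + 1 + 1 + 0
= 4
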